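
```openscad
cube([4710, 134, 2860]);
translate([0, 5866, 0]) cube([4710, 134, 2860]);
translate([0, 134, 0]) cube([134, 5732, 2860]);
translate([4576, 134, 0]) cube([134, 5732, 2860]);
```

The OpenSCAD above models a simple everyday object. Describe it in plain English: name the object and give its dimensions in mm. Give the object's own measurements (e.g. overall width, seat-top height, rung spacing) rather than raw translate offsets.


The wall frame of a small rectangular building: four walls, each 2860 mm tall and 134 mm thick, enclosing a footprint 4710 mm (x) by 6000 mm (y) outside-to-outside, with no floor or roof. The front and back walls (the −y and +y sides) span the full width; the two side walls fit between them.


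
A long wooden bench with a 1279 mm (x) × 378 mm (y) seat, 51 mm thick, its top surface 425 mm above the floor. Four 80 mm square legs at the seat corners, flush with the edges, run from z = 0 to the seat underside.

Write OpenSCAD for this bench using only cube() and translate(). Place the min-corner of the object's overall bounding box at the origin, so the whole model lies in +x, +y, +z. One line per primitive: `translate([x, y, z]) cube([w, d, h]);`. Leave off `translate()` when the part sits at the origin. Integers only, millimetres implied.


translate([0, 0, 374]) cube([1279, 378, 51]);
cube([80, 80, 374]);
translate([0, 298, 0]) cube([80, 80, 374]);
translate([1199, 0, 0]) cube([80, 80, 374]);
translate([1199, 298, 0]) cube([80, 80, 374]);


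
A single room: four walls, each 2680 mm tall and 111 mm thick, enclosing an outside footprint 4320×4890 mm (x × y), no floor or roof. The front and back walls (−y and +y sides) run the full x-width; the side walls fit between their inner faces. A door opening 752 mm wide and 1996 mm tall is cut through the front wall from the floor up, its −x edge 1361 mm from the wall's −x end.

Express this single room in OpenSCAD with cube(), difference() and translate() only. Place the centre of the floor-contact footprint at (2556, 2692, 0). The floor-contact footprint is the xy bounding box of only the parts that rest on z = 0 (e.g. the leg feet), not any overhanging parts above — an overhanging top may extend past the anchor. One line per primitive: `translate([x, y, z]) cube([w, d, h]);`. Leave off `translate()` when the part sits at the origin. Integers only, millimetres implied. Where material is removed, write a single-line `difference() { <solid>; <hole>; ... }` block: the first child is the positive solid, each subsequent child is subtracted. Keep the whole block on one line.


difference() { translate([396, 247, 0]) cube([4320, 111, 2680]); translate([1757, 247, 0]) cube([752, 111, 1996]); }
translate([396, 5026, 0]) cube([4320, 111, 2680]);
translate([396, 358, 0]) cube([111, 4668, 2680]);
translate([4605, 358, 0]) cube([111, 4668, 2680]);


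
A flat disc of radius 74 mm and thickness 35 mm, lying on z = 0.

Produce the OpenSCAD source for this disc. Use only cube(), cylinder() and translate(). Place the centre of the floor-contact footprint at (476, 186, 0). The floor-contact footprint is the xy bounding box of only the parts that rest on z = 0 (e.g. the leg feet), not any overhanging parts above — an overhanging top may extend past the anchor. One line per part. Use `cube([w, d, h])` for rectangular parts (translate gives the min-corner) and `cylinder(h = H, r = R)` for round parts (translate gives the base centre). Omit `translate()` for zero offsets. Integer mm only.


translate([476, 186, 0]) cylinder(h = 35, r = 74);


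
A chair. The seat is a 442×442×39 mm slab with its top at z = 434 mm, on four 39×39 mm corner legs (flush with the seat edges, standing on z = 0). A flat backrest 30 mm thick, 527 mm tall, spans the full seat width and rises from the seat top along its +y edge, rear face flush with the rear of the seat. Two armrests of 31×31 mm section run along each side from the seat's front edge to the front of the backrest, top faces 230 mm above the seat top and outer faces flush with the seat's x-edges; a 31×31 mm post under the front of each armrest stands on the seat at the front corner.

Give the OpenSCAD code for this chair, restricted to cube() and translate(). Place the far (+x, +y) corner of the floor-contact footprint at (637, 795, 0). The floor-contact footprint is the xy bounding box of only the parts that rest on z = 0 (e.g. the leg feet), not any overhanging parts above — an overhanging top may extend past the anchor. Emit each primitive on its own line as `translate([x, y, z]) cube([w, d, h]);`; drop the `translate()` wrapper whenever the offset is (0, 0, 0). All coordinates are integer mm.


translate([195, 353, 395]) cube([442, 442, 39]);
translate([195, 353, 0]) cube([39, 39, 395]);
translate([598, 353, 0]) cube([39, 39, 395]);
translate([195, 756, 0]) cube([39, 39, 395]);
translate([598, 756, 0]) cube([39, 39, 395]);
translate([195, 765, 434]) cube([442, 30, 527]);
translate([195, 353, 633]) cube([31, 412, 31]);
translate([606, 353, 633]) cube([31, 412, 31]);
translate([195, 353, 434]) cube([31, 31, 199]);
translate([606, 353, 434]) cube([31, 31, 199]);


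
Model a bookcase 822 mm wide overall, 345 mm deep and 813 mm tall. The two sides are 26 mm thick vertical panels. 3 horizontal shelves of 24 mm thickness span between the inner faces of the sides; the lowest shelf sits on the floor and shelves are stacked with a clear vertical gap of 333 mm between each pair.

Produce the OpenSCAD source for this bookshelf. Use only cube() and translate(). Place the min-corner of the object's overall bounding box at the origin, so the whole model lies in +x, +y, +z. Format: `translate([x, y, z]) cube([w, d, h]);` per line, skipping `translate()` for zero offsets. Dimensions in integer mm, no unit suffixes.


cube([26, 345, 813]);
translate([796, 0, 0]) cube([26, 345, 813]);
translate([26, 0, 0]) cube([770, 345, 24]);
translate([26, 0, 357]) cube([770, 345, 24]);
translate([26, 0, 714]) cube([770, 345, 24]);


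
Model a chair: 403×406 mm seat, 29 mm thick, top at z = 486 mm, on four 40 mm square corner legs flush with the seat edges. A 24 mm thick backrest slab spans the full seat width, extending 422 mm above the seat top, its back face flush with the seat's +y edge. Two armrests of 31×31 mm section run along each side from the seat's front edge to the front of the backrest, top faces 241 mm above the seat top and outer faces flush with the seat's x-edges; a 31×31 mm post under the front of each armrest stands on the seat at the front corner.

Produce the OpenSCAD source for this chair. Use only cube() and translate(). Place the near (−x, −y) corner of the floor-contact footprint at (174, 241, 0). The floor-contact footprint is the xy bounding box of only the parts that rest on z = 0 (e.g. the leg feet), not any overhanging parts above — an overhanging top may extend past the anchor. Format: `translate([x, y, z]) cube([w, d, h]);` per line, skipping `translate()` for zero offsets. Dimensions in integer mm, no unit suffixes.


// leg_h = 486 - 29 = 457
// arm post h = 241 - 31 = 210
translate([174, 241, 457]) cube([403, 406, 29]);
translate([174, 241, 0]) cube([40, 40, 457]);
translate([537, 241, 0]) cube([40, 40, 457]);
translate([174, 607, 0]) cube([40, 40, 457]);
translate([537, 607, 0]) cube([40, 40, 457]);
translate([174, 623, 486]) cube([403, 24, 422]);
translate([174, 241, 696]) cube([31, 382, 31]);
translate([546, 241, 696]) cube([31, 382, 31]);
translate([174, 241, 486]) cube([31, 31, 210]);
translate([546, 241, 486]) cube([31, 31, 210]);


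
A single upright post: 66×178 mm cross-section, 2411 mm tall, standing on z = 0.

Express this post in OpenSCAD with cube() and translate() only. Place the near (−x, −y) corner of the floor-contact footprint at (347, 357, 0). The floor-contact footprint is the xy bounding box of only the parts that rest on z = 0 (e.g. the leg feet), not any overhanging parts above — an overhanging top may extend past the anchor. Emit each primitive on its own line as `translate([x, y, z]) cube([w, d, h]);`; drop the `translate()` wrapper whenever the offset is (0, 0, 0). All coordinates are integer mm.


translate([347, 357, 0]) cube([66, 178, 2411]);


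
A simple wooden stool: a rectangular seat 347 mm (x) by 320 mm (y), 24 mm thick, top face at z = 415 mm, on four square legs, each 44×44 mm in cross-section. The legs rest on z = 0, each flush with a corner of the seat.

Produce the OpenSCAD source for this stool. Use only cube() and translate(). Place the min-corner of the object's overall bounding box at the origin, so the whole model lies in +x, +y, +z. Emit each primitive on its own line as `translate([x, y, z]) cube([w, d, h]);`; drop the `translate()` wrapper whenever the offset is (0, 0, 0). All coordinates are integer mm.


// leg_h = 415 - 24 = 391
translate([0, 0, 391]) cube([347, 320, 24]);
cube([44, 44, 391]);
translate([303, 0, 0]) cube([44, 44, 391]);
translate([0, 276, 0]) cube([44, 44, 391]);
translate([303, 276, 0]) cube([44, 44, 391]);


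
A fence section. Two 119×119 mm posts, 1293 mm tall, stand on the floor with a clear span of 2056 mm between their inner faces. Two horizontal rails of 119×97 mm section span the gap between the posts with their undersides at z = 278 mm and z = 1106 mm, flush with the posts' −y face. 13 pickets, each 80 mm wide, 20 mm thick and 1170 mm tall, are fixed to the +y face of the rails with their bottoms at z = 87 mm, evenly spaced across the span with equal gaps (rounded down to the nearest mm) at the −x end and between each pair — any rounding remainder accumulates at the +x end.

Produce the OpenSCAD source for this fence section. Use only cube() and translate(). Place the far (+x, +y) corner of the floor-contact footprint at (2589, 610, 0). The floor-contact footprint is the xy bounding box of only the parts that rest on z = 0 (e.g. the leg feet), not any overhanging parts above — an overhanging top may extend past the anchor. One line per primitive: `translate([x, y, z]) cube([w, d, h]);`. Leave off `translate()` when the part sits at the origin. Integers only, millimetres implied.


translate([295, 491, 0]) cube([119, 119, 1293]);
translate([2470, 491, 0]) cube([119, 119, 1293]);
translate([414, 491, 278]) cube([2056, 119, 97]);
translate([414, 491, 1106]) cube([2056, 119, 97]);
translate([486, 610, 87]) cube([80, 20, 1170]);
translate([638, 610, 87]) cube([80, 20, 1170]);
translate([790, 610, 87]) cube([80, 20, 1170]);
translate([942, 610, 87]) cube([80, 20, 1170]);
translate([1094, 610, 87]) cube([80, 20, 1170]);
translate([1246, 610, 87]) cube([80, 20, 1170]);
translate([1398, 610, 87]) cube([80, 20, 1170]);
translate([1550, 610, 87]) cube([80, 20, 1170]);
translate([1702, 610, 87]) cube([80, 20, 1170]);
translate([1854, 610, 87]) cube([80, 20, 1170]);
translate([2006, 610, 87]) cube([80, 20, 1170]);
translate([2158, 610, 87]) cube([80, 20, 1170]);
translate([2310, 610, 87]) cube([80, 20, 1170]);


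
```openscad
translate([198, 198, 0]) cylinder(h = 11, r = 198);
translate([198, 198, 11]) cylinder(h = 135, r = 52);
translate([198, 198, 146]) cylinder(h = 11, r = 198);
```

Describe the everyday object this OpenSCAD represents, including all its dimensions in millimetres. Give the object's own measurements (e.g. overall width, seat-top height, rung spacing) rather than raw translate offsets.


A spool: two coaxial disc flanges of radius 198 mm and thickness 11 mm, joined by a core cylinder of radius 52 mm and height 135 mm. The lower flange rests on z = 0 and the three cylinders share a vertical axis.


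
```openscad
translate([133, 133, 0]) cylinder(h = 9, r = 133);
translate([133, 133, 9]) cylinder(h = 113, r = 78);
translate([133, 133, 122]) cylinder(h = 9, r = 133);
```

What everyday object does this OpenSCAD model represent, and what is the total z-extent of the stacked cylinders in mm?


A spool. The overall height is 131 mm.

Three coaxial cylinders, large–small–large — a spool. Two 9 mm flanges and a 113 mm core give 9 + 113 + 9 = 131 mm.


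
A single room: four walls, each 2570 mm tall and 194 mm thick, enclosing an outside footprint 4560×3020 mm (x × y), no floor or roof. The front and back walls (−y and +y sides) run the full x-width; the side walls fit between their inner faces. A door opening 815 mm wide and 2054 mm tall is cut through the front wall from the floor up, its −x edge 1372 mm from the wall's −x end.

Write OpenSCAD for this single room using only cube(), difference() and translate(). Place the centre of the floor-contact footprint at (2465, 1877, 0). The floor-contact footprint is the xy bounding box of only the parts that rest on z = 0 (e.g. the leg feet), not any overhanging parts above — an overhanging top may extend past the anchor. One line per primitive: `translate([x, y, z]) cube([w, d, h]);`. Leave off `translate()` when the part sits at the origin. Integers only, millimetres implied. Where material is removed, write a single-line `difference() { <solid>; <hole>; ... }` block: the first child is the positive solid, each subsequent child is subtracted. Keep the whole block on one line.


difference() { translate([185, 367, 0]) cube([4560, 194, 2570]); translate([1557, 367, 0]) cube([815, 194, 2054]); }
translate([185, 3193, 0]) cube([4560, 194, 2570]);
translate([185, 561, 0]) cube([194, 2632, 2570]);
translate([4551, 561, 0]) cube([194, 2632, 2570]);


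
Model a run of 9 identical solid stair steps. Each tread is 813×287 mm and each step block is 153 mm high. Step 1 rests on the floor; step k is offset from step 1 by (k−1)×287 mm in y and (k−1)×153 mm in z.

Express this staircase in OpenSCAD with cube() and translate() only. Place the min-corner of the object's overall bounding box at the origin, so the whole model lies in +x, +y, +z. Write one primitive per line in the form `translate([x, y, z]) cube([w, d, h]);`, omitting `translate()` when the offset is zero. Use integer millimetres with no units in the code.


cube([813, 287, 153]);
translate([0, 287, 153]) cube([813, 287, 153]);
translate([0, 574, 306]) cube([813, 287, 153]);
translate([0, 861, 459]) cube([813, 287, 153]);
translate([0, 1148, 612]) cube([813, 287, 153]);
translate([0, 1435, 765]) cube([813, 287, 153]);
translate([0, 1722, 918]) cube([813, 287, 153]);
translate([0, 2009, 1071]) cube([813, 287, 153]);
translate([0, 2296, 1224]) cube([813, 287, 153]);


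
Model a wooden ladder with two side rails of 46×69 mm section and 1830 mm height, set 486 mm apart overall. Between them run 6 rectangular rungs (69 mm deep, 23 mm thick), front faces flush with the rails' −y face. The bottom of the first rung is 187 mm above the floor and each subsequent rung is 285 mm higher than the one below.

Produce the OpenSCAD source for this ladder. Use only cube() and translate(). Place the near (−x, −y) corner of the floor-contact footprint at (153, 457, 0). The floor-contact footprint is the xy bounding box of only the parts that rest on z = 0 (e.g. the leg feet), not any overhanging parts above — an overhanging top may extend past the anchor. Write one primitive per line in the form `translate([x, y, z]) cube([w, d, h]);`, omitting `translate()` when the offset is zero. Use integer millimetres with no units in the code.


translate([153, 457, 0]) cube([46, 69, 1830]);
translate([593, 457, 0]) cube([46, 69, 1830]);
translate([199, 457, 187]) cube([394, 69, 23]);
translate([199, 457, 472]) cube([394, 69, 23]);
translate([199, 457, 757]) cube([394, 69, 23]);
translate([199, 457, 1042]) cube([394, 69, 23]);
translate([199, 457, 1327]) cube([394, 69, 23]);
translate([199, 457, 1612]) cube([394, 69, 23]);


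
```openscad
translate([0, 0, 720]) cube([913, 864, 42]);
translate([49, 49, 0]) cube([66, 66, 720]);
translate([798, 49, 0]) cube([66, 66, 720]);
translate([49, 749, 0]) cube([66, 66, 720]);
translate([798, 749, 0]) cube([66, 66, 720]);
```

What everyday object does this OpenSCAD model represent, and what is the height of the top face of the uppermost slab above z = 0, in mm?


A table. The table height is 762 mm.

A 913×864×42 slab sits at z = 720 on four 66 mm square posts — a table. The top surface is at 720 + 42 = 762 mm.


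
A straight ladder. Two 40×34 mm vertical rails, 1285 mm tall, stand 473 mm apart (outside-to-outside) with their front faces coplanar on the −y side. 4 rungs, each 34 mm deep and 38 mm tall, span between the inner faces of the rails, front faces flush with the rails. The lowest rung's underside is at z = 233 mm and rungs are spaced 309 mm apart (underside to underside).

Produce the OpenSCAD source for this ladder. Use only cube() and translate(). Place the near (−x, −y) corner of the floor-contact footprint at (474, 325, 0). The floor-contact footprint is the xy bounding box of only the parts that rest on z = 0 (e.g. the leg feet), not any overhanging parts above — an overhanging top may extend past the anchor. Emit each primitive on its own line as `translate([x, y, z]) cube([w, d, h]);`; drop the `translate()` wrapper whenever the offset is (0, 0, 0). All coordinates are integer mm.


// rung span = 473 - 2*40 = 393
// rung[k] z = 233 + k*309
translate([474, 325, 0]) cube([40, 34, 1285]);
translate([907, 325, 0]) cube([40, 34, 1285]);
translate([514, 325, 233]) cube([393, 34, 38]);
translate([514, 325, 542]) cube([393, 34, 38]);
translate([514, 325, 851]) cube([393, 34, 38]);
translate([514, 325, 1160]) cube([393, 34, 38]);


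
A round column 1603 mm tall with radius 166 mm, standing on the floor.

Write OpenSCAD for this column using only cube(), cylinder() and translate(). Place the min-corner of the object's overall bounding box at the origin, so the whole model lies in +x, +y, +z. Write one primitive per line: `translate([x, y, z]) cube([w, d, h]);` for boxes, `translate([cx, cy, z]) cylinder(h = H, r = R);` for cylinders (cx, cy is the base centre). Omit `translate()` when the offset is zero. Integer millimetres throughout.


translate([166, 166, 0]) cylinder(h = 1603, r = 166);


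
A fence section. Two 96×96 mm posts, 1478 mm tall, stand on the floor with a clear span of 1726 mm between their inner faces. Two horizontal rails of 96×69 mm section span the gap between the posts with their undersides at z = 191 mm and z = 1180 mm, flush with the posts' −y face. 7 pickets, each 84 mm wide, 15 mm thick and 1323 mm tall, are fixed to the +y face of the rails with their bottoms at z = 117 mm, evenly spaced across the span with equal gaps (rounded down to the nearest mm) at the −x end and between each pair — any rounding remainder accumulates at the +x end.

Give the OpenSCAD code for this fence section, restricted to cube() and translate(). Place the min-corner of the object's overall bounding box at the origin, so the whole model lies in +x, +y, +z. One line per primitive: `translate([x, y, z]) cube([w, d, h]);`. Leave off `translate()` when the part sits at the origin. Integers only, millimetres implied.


cube([96, 96, 1478]);
translate([1822, 0, 0]) cube([96, 96, 1478]);
translate([96, 0, 191]) cube([1726, 96, 69]);
translate([96, 0, 1180]) cube([1726, 96, 69]);
translate([238, 96, 117]) cube([84, 15, 1323]);
translate([464, 96, 117]) cube([84, 15, 1323]);
translate([690, 96, 117]) cube([84, 15, 1323]);
translate([916, 96, 117]) cube([84, 15, 1323]);
translate([1142, 96, 117]) cube([84, 15, 1323]);
translate([1368, 96, 117]) cube([84, 15, 1323]);
translate([1594, 96, 117]) cube([84, 15, 1323]);


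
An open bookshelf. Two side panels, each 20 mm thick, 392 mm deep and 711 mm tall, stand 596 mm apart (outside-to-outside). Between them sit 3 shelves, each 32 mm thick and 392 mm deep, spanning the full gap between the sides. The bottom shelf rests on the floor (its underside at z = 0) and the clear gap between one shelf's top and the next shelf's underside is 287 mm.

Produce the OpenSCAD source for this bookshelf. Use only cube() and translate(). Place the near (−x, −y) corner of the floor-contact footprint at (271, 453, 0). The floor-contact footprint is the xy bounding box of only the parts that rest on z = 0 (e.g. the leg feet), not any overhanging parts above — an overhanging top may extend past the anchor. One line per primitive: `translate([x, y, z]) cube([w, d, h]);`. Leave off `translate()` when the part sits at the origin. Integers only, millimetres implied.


translate([271, 453, 0]) cube([20, 392, 711]);
translate([847, 453, 0]) cube([20, 392, 711]);
translate([291, 453, 0]) cube([556, 392, 32]);
translate([291, 453, 319]) cube([556, 392, 32]);
translate([291, 453, 638]) cube([556, 392, 32]);


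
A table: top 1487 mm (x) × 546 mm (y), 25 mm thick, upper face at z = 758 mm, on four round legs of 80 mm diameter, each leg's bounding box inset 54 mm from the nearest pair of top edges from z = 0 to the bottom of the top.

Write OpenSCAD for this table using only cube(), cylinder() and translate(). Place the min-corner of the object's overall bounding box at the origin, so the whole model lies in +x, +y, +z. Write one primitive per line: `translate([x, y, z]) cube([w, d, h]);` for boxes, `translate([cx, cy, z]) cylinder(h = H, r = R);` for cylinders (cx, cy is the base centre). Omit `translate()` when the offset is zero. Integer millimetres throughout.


translate([0, 0, 733]) cube([1487, 546, 25]);
translate([94, 94, 0]) cylinder(h = 733, r = 40);
translate([1393, 94, 0]) cylinder(h = 733, r = 40);
translate([94, 452, 0]) cylinder(h = 733, r = 40);
translate([1393, 452, 0]) cylinder(h = 733, r = 40);


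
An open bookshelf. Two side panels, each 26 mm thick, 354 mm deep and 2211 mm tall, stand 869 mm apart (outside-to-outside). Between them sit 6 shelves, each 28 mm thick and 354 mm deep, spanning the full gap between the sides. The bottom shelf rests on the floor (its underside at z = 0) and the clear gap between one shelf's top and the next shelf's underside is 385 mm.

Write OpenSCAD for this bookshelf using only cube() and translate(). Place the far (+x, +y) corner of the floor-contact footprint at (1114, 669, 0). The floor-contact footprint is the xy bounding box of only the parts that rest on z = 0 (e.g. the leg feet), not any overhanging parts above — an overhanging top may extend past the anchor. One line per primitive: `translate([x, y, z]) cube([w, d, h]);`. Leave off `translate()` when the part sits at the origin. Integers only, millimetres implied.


translate([245, 315, 0]) cube([26, 354, 2211]);
translate([1088, 315, 0]) cube([26, 354, 2211]);
translate([271, 315, 0]) cube([817, 354, 28]);
translate([271, 315, 413]) cube([817, 354, 28]);
translate([271, 315, 826]) cube([817, 354, 28]);
translate([271, 315, 1239]) cube([817, 354, 28]);
translate([271, 315, 1652]) cube([817, 354, 28]);
translate([271, 315, 2065]) cube([817, 354, 28]);


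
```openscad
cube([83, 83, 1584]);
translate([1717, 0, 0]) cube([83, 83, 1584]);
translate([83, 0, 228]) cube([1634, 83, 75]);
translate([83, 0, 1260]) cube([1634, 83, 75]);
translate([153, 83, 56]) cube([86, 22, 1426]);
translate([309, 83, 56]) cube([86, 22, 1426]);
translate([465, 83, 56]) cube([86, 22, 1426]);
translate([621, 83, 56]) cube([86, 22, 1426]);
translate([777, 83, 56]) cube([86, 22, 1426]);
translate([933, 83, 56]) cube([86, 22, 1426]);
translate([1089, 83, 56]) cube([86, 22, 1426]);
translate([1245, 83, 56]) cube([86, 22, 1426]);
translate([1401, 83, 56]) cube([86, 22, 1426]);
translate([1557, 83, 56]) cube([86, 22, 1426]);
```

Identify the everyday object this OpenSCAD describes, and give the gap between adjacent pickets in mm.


A fence section. The picket gap is 70 mm.

Two posts, two rails, 10 pickets — a fence section. Span 1634 mm holds 10 pickets of 86 mm with 11 equal gaps: ⌊(1634 − 10·86) / 11⌋ = 70 mm.


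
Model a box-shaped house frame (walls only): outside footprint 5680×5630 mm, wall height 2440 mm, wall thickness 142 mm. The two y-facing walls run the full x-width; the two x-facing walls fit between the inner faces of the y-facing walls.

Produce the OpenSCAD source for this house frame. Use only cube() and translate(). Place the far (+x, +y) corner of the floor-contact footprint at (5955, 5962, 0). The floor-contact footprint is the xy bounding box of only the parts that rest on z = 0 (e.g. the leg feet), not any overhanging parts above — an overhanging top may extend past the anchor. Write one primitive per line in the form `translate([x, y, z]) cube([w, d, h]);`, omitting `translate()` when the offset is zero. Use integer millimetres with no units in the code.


translate([275, 332, 0]) cube([5680, 142, 2440]);
translate([275, 5820, 0]) cube([5680, 142, 2440]);
translate([275, 474, 0]) cube([142, 5346, 2440]);
translate([5813, 474, 0]) cube([142, 5346, 2440]);


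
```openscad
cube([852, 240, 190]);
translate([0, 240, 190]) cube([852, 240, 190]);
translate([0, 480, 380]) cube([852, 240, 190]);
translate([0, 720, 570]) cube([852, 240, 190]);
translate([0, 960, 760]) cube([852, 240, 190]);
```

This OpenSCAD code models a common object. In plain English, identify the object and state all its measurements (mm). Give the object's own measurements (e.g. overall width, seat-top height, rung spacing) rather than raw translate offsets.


A straight staircase of 5 solid steps. Each step is 852 mm wide (x), 240 mm deep (y, the going) and 190 mm tall (the rise). The first step rests on the floor; each subsequent step sits one going further in +y and one rise higher in +z, directly behind and above the previous step with no overlap.


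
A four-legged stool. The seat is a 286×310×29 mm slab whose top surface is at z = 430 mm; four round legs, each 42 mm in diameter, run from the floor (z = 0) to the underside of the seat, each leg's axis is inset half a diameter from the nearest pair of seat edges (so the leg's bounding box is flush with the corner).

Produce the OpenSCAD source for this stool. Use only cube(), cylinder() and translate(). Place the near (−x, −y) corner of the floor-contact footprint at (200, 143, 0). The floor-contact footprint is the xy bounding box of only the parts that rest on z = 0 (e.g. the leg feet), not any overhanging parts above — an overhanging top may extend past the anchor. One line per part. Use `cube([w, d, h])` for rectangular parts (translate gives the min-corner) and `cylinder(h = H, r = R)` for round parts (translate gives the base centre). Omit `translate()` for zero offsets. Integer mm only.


// leg_h = 430 - 29 = 401
translate([200, 143, 401]) cube([286, 310, 29]);
translate([221, 164, 0]) cylinder(h = 401, r = 21);
translate([465, 164, 0]) cylinder(h = 401, r = 21);
translate([221, 432, 0]) cylinder(h = 401, r = 21);
translate([465, 432, 0]) cylinder(h = 401, r = 21);


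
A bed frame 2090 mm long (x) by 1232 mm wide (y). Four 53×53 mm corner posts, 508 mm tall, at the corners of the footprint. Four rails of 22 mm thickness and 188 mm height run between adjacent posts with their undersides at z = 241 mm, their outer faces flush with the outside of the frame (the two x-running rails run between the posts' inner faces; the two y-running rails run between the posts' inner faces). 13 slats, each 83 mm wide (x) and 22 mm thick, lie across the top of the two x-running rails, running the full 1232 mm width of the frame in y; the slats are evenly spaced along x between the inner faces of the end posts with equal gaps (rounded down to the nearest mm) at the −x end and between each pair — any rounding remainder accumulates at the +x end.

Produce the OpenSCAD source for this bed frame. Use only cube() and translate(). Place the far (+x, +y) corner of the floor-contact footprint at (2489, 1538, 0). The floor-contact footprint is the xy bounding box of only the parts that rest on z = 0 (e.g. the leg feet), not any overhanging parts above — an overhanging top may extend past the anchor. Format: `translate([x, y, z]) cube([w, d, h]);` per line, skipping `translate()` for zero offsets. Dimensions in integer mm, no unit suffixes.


// slat z = rail_z + rail_h = 241 + 188 = 429
// slat gap = ⌊(1984 − 13·83) / 14⌋ = 64
translate([399, 306, 0]) cube([53, 53, 508]);
translate([399, 1485, 0]) cube([53, 53, 508]);
translate([2436, 306, 0]) cube([53, 53, 508]);
translate([2436, 1485, 0]) cube([53, 53, 508]);
translate([452, 306, 241]) cube([1984, 22, 188]);
translate([452, 1516, 241]) cube([1984, 22, 188]);
translate([399, 359, 241]) cube([22, 1126, 188]);
translate([2467, 359, 241]) cube([22, 1126, 188]);
translate([516, 306, 429]) cube([83, 1232, 22]);
translate([663, 306, 429]) cube([83, 1232, 22]);
translate([810, 306, 429]) cube([83, 1232, 22]);
translate([957, 306, 429]) cube([83, 1232, 22]);
translate([1104, 306, 429]) cube([83, 1232, 22]);
translate([1251, 306, 429]) cube([83, 1232, 22]);
translate([1398, 306, 429]) cube([83, 1232, 22]);
translate([1545, 306, 429]) cube([83, 1232, 22]);
translate([1692, 306, 429]) cube([83, 1232, 22]);
translate([1839, 306, 429]) cube([83, 1232, 22]);
translate([1986, 306, 429]) cube([83, 1232, 22]);
translate([2133, 306, 429]) cube([83, 1232, 22]);
translate([2280, 306, 429]) cube([83, 1232, 22]);


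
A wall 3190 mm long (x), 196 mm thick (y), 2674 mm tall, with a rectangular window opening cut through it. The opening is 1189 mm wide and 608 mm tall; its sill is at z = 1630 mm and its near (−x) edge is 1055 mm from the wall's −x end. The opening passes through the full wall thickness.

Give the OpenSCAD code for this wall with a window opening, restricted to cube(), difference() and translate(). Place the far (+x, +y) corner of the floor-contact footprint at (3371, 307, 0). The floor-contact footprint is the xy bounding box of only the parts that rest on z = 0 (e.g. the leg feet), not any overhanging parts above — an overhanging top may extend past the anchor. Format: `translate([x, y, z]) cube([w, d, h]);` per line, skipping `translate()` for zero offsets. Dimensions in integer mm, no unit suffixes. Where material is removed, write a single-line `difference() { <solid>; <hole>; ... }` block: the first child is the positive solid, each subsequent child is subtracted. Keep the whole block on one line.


difference() { translate([181, 111, 0]) cube([3190, 196, 2674]); translate([1236, 111, 1630]) cube([1189, 196, 608]); }


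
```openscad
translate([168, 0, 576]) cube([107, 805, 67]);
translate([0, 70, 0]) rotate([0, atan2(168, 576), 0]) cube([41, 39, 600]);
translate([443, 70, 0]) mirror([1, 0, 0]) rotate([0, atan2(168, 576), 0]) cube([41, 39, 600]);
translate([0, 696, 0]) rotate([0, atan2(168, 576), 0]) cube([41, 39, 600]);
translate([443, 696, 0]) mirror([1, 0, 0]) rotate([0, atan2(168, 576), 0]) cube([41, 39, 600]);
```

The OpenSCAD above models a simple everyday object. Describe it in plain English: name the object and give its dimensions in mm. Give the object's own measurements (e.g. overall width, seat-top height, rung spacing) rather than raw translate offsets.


A sawhorse. A 107×805×67 mm beam (x, y, z) sits on two A-frame leg pairs. Each pair is two raked legs of 41×39 mm section (39 mm along y) splaying symmetrically in x. Each leg rises 576 mm vertically over 168 mm of horizontal reach and is 600 mm long along its own axis. Every leg's outer bottom edge rests on the floor and its outer top edge meets a bottom edge of the beam — the left legs (tilting toward +x) meet the beam's −x bottom edge, the right legs (their mirror images, tilting toward −x) meet its +x bottom edge — so the leg tops tuck under the beam, the beam's underside is 576 mm above the floor, and the feet are 443 mm apart outside-to-outside with the beam centred between them. The two leg pairs are set in 70 mm from either end of the beam.


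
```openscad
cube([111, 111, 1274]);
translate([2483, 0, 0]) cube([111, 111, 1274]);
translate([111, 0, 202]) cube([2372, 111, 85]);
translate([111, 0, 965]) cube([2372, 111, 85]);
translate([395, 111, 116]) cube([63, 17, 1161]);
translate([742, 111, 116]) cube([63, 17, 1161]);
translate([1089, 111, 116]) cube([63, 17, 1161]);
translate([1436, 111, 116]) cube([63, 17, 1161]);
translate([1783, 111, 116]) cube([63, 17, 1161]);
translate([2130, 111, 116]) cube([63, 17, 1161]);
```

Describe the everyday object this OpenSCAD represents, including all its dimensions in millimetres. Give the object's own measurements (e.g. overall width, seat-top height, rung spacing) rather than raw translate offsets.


A fence section. Two 111×111 mm posts, 1274 mm tall, stand on the floor with a clear span of 2372 mm between their inner faces. Two horizontal rails of 111×85 mm section span the gap between the posts with their undersides at z = 202 mm and z = 965 mm, flush with the posts' −y face. 6 pickets, each 63 mm wide, 17 mm thick and 1161 mm tall, are fixed to the +y face of the rails with their bottoms at z = 116 mm, spaced across the span with a 284 mm gap after the −x post and between neighbouring pickets, with 290 mm left before the +x post.


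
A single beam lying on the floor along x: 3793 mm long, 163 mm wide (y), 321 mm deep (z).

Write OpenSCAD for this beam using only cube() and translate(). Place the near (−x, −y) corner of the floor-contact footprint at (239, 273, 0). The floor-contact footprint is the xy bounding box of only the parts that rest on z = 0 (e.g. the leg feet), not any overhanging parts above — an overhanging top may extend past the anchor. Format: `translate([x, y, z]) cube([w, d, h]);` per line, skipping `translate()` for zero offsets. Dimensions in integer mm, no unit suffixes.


translate([239, 273, 0]) cube([3793, 163, 321]);


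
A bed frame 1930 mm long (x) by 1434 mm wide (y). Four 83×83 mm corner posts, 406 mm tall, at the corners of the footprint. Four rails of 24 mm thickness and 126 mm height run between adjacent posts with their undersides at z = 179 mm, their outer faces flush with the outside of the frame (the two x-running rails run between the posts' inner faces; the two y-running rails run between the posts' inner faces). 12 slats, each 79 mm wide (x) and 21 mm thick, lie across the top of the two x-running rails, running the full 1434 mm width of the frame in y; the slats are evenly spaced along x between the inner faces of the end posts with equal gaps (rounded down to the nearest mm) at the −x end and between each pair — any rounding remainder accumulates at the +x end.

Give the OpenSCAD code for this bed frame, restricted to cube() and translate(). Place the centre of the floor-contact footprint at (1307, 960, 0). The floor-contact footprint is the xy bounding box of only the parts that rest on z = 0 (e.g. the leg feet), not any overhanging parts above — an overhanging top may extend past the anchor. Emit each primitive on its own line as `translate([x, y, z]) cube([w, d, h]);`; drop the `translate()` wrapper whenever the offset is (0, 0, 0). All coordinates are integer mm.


// slat z = rail_z + rail_h = 179 + 126 = 305
// slat gap = ⌊(1764 − 12·79) / 13⌋ = 62
translate([342, 243, 0]) cube([83, 83, 406]);
translate([342, 1594, 0]) cube([83, 83, 406]);
translate([2189, 243, 0]) cube([83, 83, 406]);
translate([2189, 1594, 0]) cube([83, 83, 406]);
translate([425, 243, 179]) cube([1764, 24, 126]);
translate([425, 1653, 179]) cube([1764, 24, 126]);
translate([342, 326, 179]) cube([24, 1268, 126]);
translate([2248, 326, 179]) cube([24, 1268, 126]);
translate([487, 243, 305]) cube([79, 1434, 21]);
translate([628, 243, 305]) cube([79, 1434, 21]);
translate([769, 243, 305]) cube([79, 1434, 21]);
translate([910, 243, 305]) cube([79, 1434, 21]);
translate([1051, 243, 305]) cube([79, 1434, 21]);
translate([1192, 243, 305]) cube([79, 1434, 21]);
translate([1333, 243, 305]) cube([79, 1434, 21]);
translate([1474, 243, 305]) cube([79, 1434, 21]);
translate([1615, 243, 305]) cube([79, 1434, 21]);
translate([1756, 243, 305]) cube([79, 1434, 21]);
translate([1897, 243, 305]) cube([79, 1434, 21]);
translate([2038, 243, 305]) cube([79, 1434, 21]);


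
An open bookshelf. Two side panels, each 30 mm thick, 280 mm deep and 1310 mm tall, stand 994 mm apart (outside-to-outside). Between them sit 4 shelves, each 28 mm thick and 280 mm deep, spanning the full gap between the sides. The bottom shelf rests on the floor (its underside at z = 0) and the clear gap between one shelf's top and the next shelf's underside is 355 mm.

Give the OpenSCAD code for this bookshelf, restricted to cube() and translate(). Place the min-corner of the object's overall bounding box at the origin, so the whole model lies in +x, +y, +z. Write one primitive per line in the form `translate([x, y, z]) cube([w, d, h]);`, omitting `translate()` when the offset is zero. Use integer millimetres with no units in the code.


cube([30, 280, 1310]);
translate([964, 0, 0]) cube([30, 280, 1310]);
translate([30, 0, 0]) cube([934, 280, 28]);
translate([30, 0, 383]) cube([934, 280, 28]);
translate([30, 0, 766]) cube([934, 280, 28]);
translate([30, 0, 1149]) cube([934, 280, 28]);


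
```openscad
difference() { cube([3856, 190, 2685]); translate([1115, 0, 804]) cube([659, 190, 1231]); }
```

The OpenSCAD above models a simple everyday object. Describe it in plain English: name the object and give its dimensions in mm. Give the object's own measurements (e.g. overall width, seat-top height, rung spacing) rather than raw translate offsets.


A wall 3856 mm long (x), 190 mm thick (y), 2685 mm tall, with a rectangular window opening cut through it. The opening is 659 mm wide and 1231 mm tall; its sill is at z = 804 mm and its near (−x) edge is 1115 mm from the wall's −x end. The opening passes through the full wall thickness.


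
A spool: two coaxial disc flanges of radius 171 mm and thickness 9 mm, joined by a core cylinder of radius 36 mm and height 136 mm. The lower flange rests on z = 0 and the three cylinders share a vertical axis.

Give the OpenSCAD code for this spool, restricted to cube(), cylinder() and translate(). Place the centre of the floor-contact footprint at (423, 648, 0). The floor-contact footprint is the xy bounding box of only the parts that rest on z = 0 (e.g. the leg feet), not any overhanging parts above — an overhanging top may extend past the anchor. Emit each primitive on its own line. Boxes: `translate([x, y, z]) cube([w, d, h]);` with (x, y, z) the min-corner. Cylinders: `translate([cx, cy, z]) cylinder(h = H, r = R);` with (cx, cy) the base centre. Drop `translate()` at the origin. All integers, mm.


translate([423, 648, 0]) cylinder(h = 9, r = 171);
translate([423, 648, 9]) cylinder(h = 136, r = 36);
translate([423, 648, 145]) cylinder(h = 9, r = 171);


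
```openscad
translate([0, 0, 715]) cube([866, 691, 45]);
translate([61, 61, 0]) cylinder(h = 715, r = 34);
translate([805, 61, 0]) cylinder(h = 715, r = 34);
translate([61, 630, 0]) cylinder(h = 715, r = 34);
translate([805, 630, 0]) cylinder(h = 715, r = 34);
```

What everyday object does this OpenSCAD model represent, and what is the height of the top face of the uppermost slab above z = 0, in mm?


A table. The table height is 760 mm.

A 866×691×45 slab sits at z = 715 on four Ø68 mm round legs — a table. The top surface is at 715 + 45 = 760 mm.


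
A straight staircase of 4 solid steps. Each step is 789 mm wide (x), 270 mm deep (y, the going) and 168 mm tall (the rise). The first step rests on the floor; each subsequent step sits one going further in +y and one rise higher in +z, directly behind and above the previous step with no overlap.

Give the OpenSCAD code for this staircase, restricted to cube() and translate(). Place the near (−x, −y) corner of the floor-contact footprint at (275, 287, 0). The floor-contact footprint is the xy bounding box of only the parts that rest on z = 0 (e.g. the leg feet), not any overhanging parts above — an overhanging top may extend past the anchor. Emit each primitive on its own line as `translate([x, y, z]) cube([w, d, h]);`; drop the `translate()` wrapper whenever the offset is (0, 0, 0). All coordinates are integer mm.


translate([275, 287, 0]) cube([789, 270, 168]);
translate([275, 557, 168]) cube([789, 270, 168]);
translate([275, 827, 336]) cube([789, 270, 168]);
translate([275, 1097, 504]) cube([789, 270, 168]);


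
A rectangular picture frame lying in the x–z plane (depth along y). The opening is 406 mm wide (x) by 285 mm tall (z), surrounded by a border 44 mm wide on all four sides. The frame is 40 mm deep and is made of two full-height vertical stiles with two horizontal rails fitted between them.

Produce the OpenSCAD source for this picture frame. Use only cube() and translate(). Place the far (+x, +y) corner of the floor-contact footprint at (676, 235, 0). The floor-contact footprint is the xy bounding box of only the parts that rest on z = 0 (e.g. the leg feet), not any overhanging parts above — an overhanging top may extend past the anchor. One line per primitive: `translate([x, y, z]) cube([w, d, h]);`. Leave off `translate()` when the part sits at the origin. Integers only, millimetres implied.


translate([182, 195, 0]) cube([44, 40, 373]);
translate([632, 195, 0]) cube([44, 40, 373]);
translate([226, 195, 0]) cube([406, 40, 44]);
translate([226, 195, 329]) cube([406, 40, 44]);
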